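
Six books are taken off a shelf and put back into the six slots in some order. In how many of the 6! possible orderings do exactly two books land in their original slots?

135

Choose which 2 of the 6 are fixed: C(6,2) = 15.
The remaining 4 must be deranged: !4 = 9.
Total: 15 × 9 = 135.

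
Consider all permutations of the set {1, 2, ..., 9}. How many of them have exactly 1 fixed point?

133497

Pick the single fixed position: C(9,1) = 9 ways.
The remaining 8 must be deranged: !8 = 14833.
Total: 9 × 14833 = 133497.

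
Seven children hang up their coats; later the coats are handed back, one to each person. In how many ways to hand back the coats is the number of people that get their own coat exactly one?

Pick the single fixed position: C(7,1) = 7 ways.
The other 6 form a derangement: !6 = 265.
Total: 7 × 265 = 1855.

1855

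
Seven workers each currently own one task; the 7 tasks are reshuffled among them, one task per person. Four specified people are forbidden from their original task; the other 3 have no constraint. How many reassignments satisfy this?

Let A_j be the event that the j-th constrained one is fixed. By inclusion-exclusion over the 4 events:
Σ_{j=0}^{4} (-1)^j C(4,j)(7-j)!
= C(4,0)·7! - C(4,1)·6! + C(4,2)·5! - C(4,3)·4! + C(4,4)·3!
= 5040 - 2880 + 720 - 96 + 6
= 2790

2790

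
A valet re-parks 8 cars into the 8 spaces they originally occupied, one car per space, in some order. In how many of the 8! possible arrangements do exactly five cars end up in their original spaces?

Choose which 5 of the 8 are fixed: C(8,5) = 56.
The other 3 form a derangement: !3 = 2.
Total: 56 × 2 = 112.

112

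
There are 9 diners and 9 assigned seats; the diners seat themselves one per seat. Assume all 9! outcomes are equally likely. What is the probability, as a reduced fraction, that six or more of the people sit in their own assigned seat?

Favorable outcomes: Σ_{i≥6} C(9,i)·!(9-i) = 84·2 + 36·1 + 9·0 + 1·1 = 205.
Total outcomes: 9! = 362880.
Probability = 205/362880 = 41/72576.

41/72576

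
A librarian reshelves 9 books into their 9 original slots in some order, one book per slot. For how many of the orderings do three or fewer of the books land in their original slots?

Sum C(9,i)·!(9-i) for i = 0..3:
  i=0: C(9,0)·!9 = 1·133496 = 133496
  i=1: C(9,1)·!8 = 9·14833 = 133497
  i=2: C(9,2)·!7 = 36·1854 = 66744
  i=3: C(9,3)·!6 = 84·265 = 22260
Total = 355997.

355997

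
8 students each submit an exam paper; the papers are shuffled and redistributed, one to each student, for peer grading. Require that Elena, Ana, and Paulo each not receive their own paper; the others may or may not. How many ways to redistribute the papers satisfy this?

27240

Inclusion-exclusion on the 3 forbidden self-matches:
Σ_{j=0}^{3} (-1)^j C(3,j)(8-j)!
= C(3,0)·8! - C(3,1)·7! + C(3,2)·6! - C(3,3)·5!
= 40320 - 15120 + 2160 - 120
= 27240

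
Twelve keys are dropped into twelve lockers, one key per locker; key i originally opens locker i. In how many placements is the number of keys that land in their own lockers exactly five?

1468368

Choose which 5 of the 12 are fixed: C(12,5) = 792.
The other 7 form a derangement: !7 = 1854.
Total: 792 × 1854 = 1468368.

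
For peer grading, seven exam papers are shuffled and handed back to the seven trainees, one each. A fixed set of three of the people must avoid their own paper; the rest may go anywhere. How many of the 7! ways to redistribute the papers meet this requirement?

3216

Inclusion-exclusion on the 3 forbidden self-matches:
Σ_{j=0}^{3} (-1)^j C(3,j)(7-j)!
= C(3,0)·7! - C(3,1)·6! + C(3,2)·5! - C(3,3)·4!
= 5040 - 2160 + 360 - 24
= 3216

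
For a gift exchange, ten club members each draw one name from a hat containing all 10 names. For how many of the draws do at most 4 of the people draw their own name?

3615536

# with exactly i fixed is C(10,i)·!(10-i); sum over i=0..4:
  i=0: C(10,0)·!10 = 1·1334961 = 1334961
  i=1: C(10,1)·!9 = 10·133496 = 1334960
  i=2: C(10,2)·!8 = 45·14833 = 667485
  i=3: C(10,3)·!7 = 120·1854 = 222480
  i=4: C(10,4)·!6 = 210·265 = 55650
Total = 3615536.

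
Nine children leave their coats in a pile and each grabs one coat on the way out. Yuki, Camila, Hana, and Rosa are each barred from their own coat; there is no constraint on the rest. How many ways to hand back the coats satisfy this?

Inclusion-exclusion on the 4 forbidden self-matches:
Σ_{j=0}^{4} (-1)^j C(4,j)(9-j)!
= C(4,0)·9! - C(4,1)·8! + C(4,2)·7! - C(4,3)·6! + C(4,4)·5!
= 362880 - 161280 + 30240 - 2880 + 120
= 229080

229080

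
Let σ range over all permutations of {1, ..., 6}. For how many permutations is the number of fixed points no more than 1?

529

Sum C(6,i)·!(6-i) for i = 0..1:
  i=0: C(6,0)·!6 = 1·265 = 265
  i=1: C(6,1)·!5 = 6·44 = 264
Total = 529.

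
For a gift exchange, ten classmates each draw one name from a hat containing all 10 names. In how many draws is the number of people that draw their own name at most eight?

# with exactly i fixed is C(10,i)·!(10-i); sum over i=0..8:
  i=0: C(10,0)·!10 = 1·1334961 = 1334961
  i=1: C(10,1)·!9 = 10·133496 = 1334960
  i=2: C(10,2)·!8 = 45·14833 = 667485
  i=3: C(10,3)·!7 = 120·1854 = 222480
  i=4: C(10,4)·!6 = 210·265 = 55650
  i=5: C(10,5)·!5 = 252·44 = 11088
  i=6: C(10,6)·!4 = 210·9 = 1890
  i=7: C(10,7)·!3 = 120·2 = 240
  i=8: C(10,8)·!2 = 45·1 = 45
Total = 3628799.

3628799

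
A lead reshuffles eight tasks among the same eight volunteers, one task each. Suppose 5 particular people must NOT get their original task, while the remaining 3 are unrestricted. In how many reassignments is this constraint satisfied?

21234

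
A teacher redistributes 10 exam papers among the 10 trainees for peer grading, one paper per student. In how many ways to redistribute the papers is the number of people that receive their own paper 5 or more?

# with exactly i fixed is C(10,i)·!(10-i); sum over i=5..10:
  i=5: C(10,5)·!5 = 252·44 = 11088
  i=6: C(10,6)·!4 = 210·9 = 1890
  i=7: C(10,7)·!3 = 120·2 = 240
  i=8: C(10,8)·!2 = 45·1 = 45
  i=9: C(10,9)·!1 = 10·0 = 0
  i=10: C(10,10)·!0 = 1·1 = 1
Total = 13264.

13264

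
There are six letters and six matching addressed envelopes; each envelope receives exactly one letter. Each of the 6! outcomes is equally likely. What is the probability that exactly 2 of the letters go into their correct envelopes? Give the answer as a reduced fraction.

3/16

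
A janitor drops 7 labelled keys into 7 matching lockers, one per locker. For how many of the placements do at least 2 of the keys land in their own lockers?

1331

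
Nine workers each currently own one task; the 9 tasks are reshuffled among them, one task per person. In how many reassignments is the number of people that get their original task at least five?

1339

Sum C(9,i)·!(9-i) for i = 5..9:
  i=5: C(9,5)·!4 = 126·9 = 1134
  i=6: C(9,6)·!3 = 84·2 = 168
  i=7: C(9,7)·!2 = 36·1 = 36
  i=8: C(9,8)·!1 = 9·0 = 0
  i=9: C(9,9)·!0 = 1·1 = 1
Total = 1339.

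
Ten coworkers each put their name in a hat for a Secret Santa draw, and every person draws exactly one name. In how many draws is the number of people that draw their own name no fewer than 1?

2293839

# with exactly i fixed is C(10,i)·!(10-i); sum over i=1..10:
  i=1: C(10,1)·!9 = 10·133496 = 1334960
  i=2: C(10,2)·!8 = 45·14833 = 667485
  i=3: C(10,3)·!7 = 120·1854 = 222480
  i=4: C(10,4)·!6 = 210·265 = 55650
  i=5: C(10,5)·!5 = 252·44 = 11088
  i=6: C(10,6)·!4 = 210·9 = 1890
  i=7: C(10,7)·!3 = 120·2 = 240
  i=8: C(10,8)·!2 = 45·1 = 45
  i=9: C(10,9)·!1 = 10·0 = 0
  i=10: C(10,10)·!0 = 1·1 = 1
Total = 2293839.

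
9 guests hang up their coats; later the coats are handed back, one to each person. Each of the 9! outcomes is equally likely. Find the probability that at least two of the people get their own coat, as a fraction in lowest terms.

95887/362880

Favorable outcomes: Σ_{i≥2} C(9,i)·!(9-i) = 36·1854 + 84·265 + 126·44 + 126·9 + 84·2 + 36·1 + 9·0 + 1·1 = 95887.
Total outcomes: 9! = 362880.
Probability = 95887/362880 = 95887/362880.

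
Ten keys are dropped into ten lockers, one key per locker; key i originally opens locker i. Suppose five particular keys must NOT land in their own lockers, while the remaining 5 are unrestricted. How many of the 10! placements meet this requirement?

Let A_j be the event that the j-th constrained one is fixed. By inclusion-exclusion over the 5 events:
Σ_{j=0}^{5} (-1)^j C(5,j)(10-j)!
= C(5,0)·10! - C(5,1)·9! + C(5,2)·8! - C(5,3)·7! + C(5,4)·6! - C(5,5)·5!
= 3628800 - 1814400 + 403200 - 50400 + 3600 - 120
= 2170680

2170680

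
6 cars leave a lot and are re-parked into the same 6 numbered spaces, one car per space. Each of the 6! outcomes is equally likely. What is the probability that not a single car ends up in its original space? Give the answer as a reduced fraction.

53/144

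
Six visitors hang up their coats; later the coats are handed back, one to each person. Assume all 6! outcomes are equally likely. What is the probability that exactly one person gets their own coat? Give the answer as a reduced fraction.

11/30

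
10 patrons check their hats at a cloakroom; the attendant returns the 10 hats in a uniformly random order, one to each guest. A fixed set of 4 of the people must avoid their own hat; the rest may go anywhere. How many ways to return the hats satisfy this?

Inclusion-exclusion on the 4 forbidden self-matches:
Σ_{j=0}^{4} (-1)^j C(4,j)(10-j)!
= C(4,0)·10! - C(4,1)·9! + C(4,2)·8! - C(4,3)·7! + C(4,4)·6!
= 3628800 - 1451520 + 241920 - 20160 + 720
= 2399760

2399760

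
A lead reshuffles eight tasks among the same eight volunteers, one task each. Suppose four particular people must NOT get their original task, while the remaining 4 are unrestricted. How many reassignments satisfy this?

Let A_j be the event that the j-th constrained one is fixed. By inclusion-exclusion over the 4 events:
Σ_{j=0}^{4} (-1)^j C(4,j)(8-j)!
= C(4,0)·8! - C(4,1)·7! + C(4,2)·6! - C(4,3)·5! + C(4,4)·4!
= 40320 - 20160 + 4320 - 480 + 24
= 24024

24024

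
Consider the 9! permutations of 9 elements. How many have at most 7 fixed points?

# with exactly i fixed is C(9,i)·!(9-i); sum over i=0..7:
  i=0: C(9,0)·!9 = 1·133496 = 133496
  i=1: C(9,1)·!8 = 9·14833 = 133497
  i=2: C(9,2)·!7 = 36·1854 = 66744
  i=3: C(9,3)·!6 = 84·265 = 22260
  i=4: C(9,4)·!5 = 126·44 = 5544
  i=5: C(9,5)·!4 = 126·9 = 1134
  i=6: C(9,6)·!3 = 84·2 = 168
  i=7: C(9,7)·!2 = 36·1 = 36
Total = 362879.

362879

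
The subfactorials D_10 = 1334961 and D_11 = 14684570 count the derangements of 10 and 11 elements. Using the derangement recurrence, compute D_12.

D_12 = (12-1)·(D_11 + D_10) = 11·(14684570 + 1334961) = 11·16019531 = 176214841.

176214841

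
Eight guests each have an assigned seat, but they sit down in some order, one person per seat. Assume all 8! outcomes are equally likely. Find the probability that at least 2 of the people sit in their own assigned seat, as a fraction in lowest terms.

Favorable outcomes: Σ_{i≥2} C(8,i)·!(8-i) = 28·265 + 56·44 + 70·9 + 56·2 + 28·1 + 8·0 + 1·1 = 10655.
Total outcomes: 8! = 40320.
Probability = 10655/40320 = 2131/8064.

2131/8064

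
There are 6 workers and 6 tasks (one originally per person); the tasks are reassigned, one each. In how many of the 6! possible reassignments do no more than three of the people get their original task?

Sum C(6,i)·!(6-i) for i = 0..3:
  i=0: C(6,0)·!6 = 1·265 = 265
  i=1: C(6,1)·!5 = 6·44 = 264
  i=2: C(6,2)·!4 = 15·9 = 135
  i=3: C(6,3)·!3 = 20·2 = 40
Total = 704.

704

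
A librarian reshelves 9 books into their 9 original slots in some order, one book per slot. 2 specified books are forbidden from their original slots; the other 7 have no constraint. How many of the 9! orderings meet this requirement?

287280

Inclusion-exclusion on the 2 forbidden self-matches:
Σ_{j=0}^{2} (-1)^j C(2,j)(9-j)!
= C(2,0)·9! - C(2,1)·8! + C(2,2)·7!
= 362880 - 80640 + 5040
= 287280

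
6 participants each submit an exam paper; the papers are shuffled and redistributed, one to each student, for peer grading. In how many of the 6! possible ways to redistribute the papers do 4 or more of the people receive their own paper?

16

# with exactly i fixed is C(6,i)·!(6-i); sum over i=4..6:
  i=4: C(6,4)·!2 = 15·1 = 15
  i=5: C(6,5)·!1 = 6·0 = 0
  i=6: C(6,6)·!0 = 1·1 = 1
Total = 16.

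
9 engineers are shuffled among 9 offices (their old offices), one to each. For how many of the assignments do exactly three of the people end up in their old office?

Pick the 3 fixed positions: C(9,3) = 84 ways.
The other 6 form a derangement: !6 = 265.
Total: 84 × 265 = 22260.

22260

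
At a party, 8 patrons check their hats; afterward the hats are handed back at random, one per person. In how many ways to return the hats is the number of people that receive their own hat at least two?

10655

Sum C(8,i)·!(8-i) for i = 2..8:
  i=2: C(8,2)·!6 = 28·265 = 7420
  i=3: C(8,3)·!5 = 56·44 = 2464
  i=4: C(8,4)·!4 = 70·9 = 630
  i=5: C(8,5)·!3 = 56·2 = 112
  i=6: C(8,6)·!2 = 28·1 = 28
  i=7: C(8,7)·!1 = 8·0 = 0
  i=8: C(8,8)·!0 = 1·1 = 1
Total = 10655.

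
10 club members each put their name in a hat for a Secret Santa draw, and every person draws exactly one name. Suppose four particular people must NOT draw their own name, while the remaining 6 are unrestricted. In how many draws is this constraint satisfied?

Let A_j be the event that the j-th constrained one is fixed. By inclusion-exclusion over the 4 events:
Σ_{j=0}^{4} (-1)^j C(4,j)(10-j)!
= C(4,0)·10! - C(4,1)·9! + C(4,2)·8! - C(4,3)·7! + C(4,4)·6!
= 3628800 - 1451520 + 241920 - 20160 + 720
= 2399760

2399760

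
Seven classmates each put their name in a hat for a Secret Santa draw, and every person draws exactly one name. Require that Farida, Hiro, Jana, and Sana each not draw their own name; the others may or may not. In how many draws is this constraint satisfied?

Let A_j be the event that the j-th constrained one is fixed. By inclusion-exclusion over the 4 events:
Σ_{j=0}^{4} (-1)^j C(4,j)(7-j)!
= C(4,0)·7! - C(4,1)·6! + C(4,2)·5! - C(4,3)·4! + C(4,4)·3!
= 5040 - 2880 + 720 - 96 + 6
= 2790

2790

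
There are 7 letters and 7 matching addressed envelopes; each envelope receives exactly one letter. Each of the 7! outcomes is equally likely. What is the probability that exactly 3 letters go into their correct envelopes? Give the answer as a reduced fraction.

1/16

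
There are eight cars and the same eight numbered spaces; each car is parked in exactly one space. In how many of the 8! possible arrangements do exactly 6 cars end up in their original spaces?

28

Pick the 6 fixed positions: C(8,6) = 28 ways.
The remaining 2 must be deranged: !2 = 1.
Total: 28 × 1 = 28.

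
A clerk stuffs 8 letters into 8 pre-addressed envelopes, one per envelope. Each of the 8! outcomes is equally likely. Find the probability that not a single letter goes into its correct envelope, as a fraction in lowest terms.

2119/5760

Favorable outcomes: !8 = 14833.
Total outcomes: 8! = 40320.
Probability = 14833/40320 = 2119/5760.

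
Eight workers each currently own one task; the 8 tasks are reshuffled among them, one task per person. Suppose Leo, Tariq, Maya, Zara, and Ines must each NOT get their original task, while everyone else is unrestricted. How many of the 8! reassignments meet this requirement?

Let A_j be the event that the j-th constrained one is fixed. By inclusion-exclusion over the 5 events:
Σ_{j=0}^{5} (-1)^j C(5,j)(8-j)!
= C(5,0)·8! - C(5,1)·7! + C(5,2)·6! - C(5,3)·5! + C(5,4)·4! - C(5,5)·3!
= 40320 - 25200 + 7200 - 1200 + 120 - 6
= 21234

21234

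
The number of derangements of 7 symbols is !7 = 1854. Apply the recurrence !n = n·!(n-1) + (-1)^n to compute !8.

!8 = 8·1854 + 1 = 14833.

14833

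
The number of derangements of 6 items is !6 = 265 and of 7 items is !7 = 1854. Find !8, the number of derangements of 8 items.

!8 = (8-1)·(!7 + !6) = 7·(1854 + 265) = 7·2119 = 14833.

14833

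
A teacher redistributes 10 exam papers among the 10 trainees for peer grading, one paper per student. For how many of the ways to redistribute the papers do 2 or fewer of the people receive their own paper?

# with exactly i fixed is C(10,i)·!(10-i); sum over i=0..2:
  i=0: C(10,0)·!10 = 1·1334961 = 1334961
  i=1: C(10,1)·!9 = 10·133496 = 1334960
  i=2: C(10,2)·!8 = 45·14833 = 667485
Total = 3337406.

3337406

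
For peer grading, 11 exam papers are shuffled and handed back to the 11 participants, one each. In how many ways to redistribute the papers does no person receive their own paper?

Recurrence: !11 = 11·!10 + (-1)^11.
!11 = 11·1334961 - 1 = 14684570

14684570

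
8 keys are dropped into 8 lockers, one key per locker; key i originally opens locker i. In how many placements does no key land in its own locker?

The subfactorial !8 = [8!/e] (nearest integer).
8! = 40320, and 40320/e ≈ 14832.90, so !8 = 14833.

14833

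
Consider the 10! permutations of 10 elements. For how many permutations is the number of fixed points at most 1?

2669921

Sum C(10,i)·!(10-i) for i = 0..1:
  i=0: C(10,0)·!10 = 1·1334961 = 1334961
  i=1: C(10,1)·!9 = 10·133496 = 1334960
Total = 2669921.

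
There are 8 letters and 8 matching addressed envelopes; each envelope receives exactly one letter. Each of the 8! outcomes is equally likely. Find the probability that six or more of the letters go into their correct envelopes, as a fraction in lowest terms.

29/40320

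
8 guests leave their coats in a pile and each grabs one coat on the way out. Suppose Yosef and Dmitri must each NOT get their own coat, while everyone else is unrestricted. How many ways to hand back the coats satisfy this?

30960

Inclusion-exclusion on the 2 forbidden self-matches:
Σ_{j=0}^{2} (-1)^j C(2,j)(8-j)!
= C(2,0)·8! - C(2,1)·7! + C(2,2)·6!
= 40320 - 10080 + 720
= 30960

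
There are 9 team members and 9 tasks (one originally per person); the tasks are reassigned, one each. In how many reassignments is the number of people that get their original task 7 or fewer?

Sum C(9,i)·!(9-i) for i = 0..7:
  i=0: C(9,0)·!9 = 1·133496 = 133496
  i=1: C(9,1)·!8 = 9·14833 = 133497
  i=2: C(9,2)·!7 = 36·1854 = 66744
  i=3: C(9,3)·!6 = 84·265 = 22260
  i=4: C(9,4)·!5 = 126·44 = 5544
  i=5: C(9,5)·!4 = 126·9 = 1134
  i=6: C(9,6)·!3 = 84·2 = 168
  i=7: C(9,7)·!2 = 36·1 = 36
Total = 362879.

362879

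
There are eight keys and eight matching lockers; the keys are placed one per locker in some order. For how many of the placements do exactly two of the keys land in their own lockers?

Choose which 2 of the 8 are fixed: C(8,2) = 28.
The remaining 6 must be deranged: !6 = 265.
Total: 28 × 265 = 7420.

7420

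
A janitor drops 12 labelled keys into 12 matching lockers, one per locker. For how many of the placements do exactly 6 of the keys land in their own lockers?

244860

Choose which 6 of the 12 are fixed: C(12,6) = 924.
The other 6 form a derangement: !6 = 265.
Total: 924 × 265 = 244860.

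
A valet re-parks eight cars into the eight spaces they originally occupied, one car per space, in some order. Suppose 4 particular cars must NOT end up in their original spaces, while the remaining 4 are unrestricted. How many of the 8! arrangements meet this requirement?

24024

Inclusion-exclusion on the 4 forbidden self-matches:
Σ_{j=0}^{4} (-1)^j C(4,j)(8-j)!
= C(4,0)·8! - C(4,1)·7! + C(4,2)·6! - C(4,3)·5! + C(4,4)·4!
= 40320 - 20160 + 4320 - 480 + 24
= 24024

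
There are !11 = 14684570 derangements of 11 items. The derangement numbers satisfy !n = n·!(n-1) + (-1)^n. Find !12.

!12 = 12·14684570 + 1 = 176214841.

176214841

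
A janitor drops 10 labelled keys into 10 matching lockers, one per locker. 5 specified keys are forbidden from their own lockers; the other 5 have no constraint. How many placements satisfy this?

Let A_j be the event that the j-th constrained one is fixed. By inclusion-exclusion over the 5 events:
Σ_{j=0}^{5} (-1)^j C(5,j)(10-j)!
= C(5,0)·10! - C(5,1)·9! + C(5,2)·8! - C(5,3)·7! + C(5,4)·6! - C(5,5)·5!
= 3628800 - 1814400 + 403200 - 50400 + 3600 - 120
= 2170680

2170680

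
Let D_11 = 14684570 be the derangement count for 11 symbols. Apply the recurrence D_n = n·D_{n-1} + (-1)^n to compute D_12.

D_12 = 12·14684570 + 1 = 176214841.

176214841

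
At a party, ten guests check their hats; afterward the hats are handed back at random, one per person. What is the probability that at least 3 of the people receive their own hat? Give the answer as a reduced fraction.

Favorable outcomes: Σ_{i≥3} C(10,i)·!(10-i) = 120·1854 + 210·265 + 252·44 + 210·9 + 120·2 + 45·1 + 10·0 + 1·1 = 291394.
Total outcomes: 10! = 3628800.
Probability = 291394/3628800 = 145697/1814400.

145697/1814400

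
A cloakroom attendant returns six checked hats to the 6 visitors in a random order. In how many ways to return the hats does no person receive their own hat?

By inclusion-exclusion, !6 = Σ (-1)^k · 6!/k! for k=0..6
= 6! - 6!/1! + 6!/2! - 6!/3! + 6!/4! - 6!/5! + 6!/6!
= 720 - 720 + 360 - 120 + 30 - 6 + 1
= 265

265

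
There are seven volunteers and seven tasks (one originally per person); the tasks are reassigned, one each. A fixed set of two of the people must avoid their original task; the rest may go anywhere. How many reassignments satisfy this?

Let A_j be the event that the j-th constrained one is fixed. By inclusion-exclusion over the 2 events:
Σ_{j=0}^{2} (-1)^j C(2,j)(7-j)!
= C(2,0)·7! - C(2,1)·6! + C(2,2)·5!
= 5040 - 1440 + 120
= 3720

3720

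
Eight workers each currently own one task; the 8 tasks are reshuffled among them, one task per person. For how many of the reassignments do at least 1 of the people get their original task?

# with exactly i fixed is C(8,i)·!(8-i); sum over i=1..8:
  i=1: C(8,1)·!7 = 8·1854 = 14832
  i=2: C(8,2)·!6 = 28·265 = 7420
  i=3: C(8,3)·!5 = 56·44 = 2464
  i=4: C(8,4)·!4 = 70·9 = 630
  i=5: C(8,5)·!3 = 56·2 = 112
  i=6: C(8,6)·!2 = 28·1 = 28
  i=7: C(8,7)·!1 = 8·0 = 0
  i=8: C(8,8)·!0 = 1·1 = 1
Total = 25487.

25487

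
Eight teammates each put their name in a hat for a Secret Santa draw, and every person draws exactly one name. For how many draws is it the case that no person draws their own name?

14833

Use !n = n·!(n-1) + (-1)^n.
!8 = 8·1854 + 1 = 14833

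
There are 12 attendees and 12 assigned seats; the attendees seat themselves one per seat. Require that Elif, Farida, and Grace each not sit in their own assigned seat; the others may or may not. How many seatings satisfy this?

369774720

Inclusion-exclusion on the 3 forbidden self-matches:
Σ_{j=0}^{3} (-1)^j C(3,j)(12-j)!
= C(3,0)·12! - C(3,1)·11! + C(3,2)·10! - C(3,3)·9!
= 479001600 - 119750400 + 10886400 - 362880
= 369774720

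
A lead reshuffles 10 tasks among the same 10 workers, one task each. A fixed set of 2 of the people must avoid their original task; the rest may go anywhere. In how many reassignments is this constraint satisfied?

Let A_j be the event that the j-th constrained one is fixed. By inclusion-exclusion over the 2 events:
Σ_{j=0}^{2} (-1)^j C(2,j)(10-j)!
= C(2,0)·10! - C(2,1)·9! + C(2,2)·8!
= 3628800 - 725760 + 40320
= 2943360

2943360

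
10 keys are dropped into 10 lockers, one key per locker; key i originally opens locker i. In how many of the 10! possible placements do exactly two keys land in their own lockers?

Choose which 2 of the 10 are fixed: C(10,2) = 45.
The remaining 8 must be deranged: !8 = 14833.
Total: 45 × 14833 = 667485.

667485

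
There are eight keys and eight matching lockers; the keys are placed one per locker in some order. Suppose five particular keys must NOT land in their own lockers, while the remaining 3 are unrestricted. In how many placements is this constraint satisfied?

21234

Inclusion-exclusion on the 5 forbidden self-matches:
Σ_{j=0}^{5} (-1)^j C(5,j)(8-j)!
= C(5,0)·8! - C(5,1)·7! + C(5,2)·6! - C(5,3)·5! + C(5,4)·4! - C(5,5)·3!
= 40320 - 25200 + 7200 - 1200 + 120 - 6
= 21234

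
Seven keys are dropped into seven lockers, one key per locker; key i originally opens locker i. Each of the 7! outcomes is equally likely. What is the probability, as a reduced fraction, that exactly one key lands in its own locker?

53/144

Favorable outcomes: C(7,1)·!6 = 7·265 = 1855.
Total outcomes: 7! = 5040.
Probability = 1855/5040 = 53/144.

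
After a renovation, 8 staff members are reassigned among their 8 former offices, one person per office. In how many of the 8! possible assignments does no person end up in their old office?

14833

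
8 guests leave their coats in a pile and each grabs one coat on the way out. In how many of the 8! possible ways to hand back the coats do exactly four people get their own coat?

Choose which 4 of the 8 are fixed: C(8,4) = 70.
The other 4 form a derangement: !4 = 9.
Total: 70 × 9 = 630.

630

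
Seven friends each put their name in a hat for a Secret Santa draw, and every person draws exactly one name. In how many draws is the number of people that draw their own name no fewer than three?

Sum C(7,i)·!(7-i) for i = 3..7:
  i=3: C(7,3)·!4 = 35·9 = 315
  i=4: C(7,4)·!3 = 35·2 = 70
  i=5: C(7,5)·!2 = 21·1 = 21
  i=6: C(7,6)·!1 = 7·0 = 0
  i=7: C(7,7)·!0 = 1·1 = 1
Total = 407.

407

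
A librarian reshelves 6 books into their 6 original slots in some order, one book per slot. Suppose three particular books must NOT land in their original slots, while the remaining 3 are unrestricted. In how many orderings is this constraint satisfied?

426

Let A_j be the event that the j-th constrained one is fixed. By inclusion-exclusion over the 3 events:
Σ_{j=0}^{3} (-1)^j C(3,j)(6-j)!
= C(3,0)·6! - C(3,1)·5! + C(3,2)·4! - C(3,3)·3!
= 720 - 360 + 72 - 6
= 426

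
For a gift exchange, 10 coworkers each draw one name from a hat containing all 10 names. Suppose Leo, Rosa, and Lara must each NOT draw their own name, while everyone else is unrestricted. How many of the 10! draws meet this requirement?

2656080

Inclusion-exclusion on the 3 forbidden self-matches:
Σ_{j=0}^{3} (-1)^j C(3,j)(10-j)!
= C(3,0)·10! - C(3,1)·9! + C(3,2)·8! - C(3,3)·7!
= 3628800 - 1088640 + 120960 - 5040
= 2656080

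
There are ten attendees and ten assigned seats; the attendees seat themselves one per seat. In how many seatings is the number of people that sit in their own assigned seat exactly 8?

45

Pick the 8 fixed positions: C(10,8) = 45 ways.
The other 2 form a derangement: !2 = 1.
Total: 45 × 1 = 45.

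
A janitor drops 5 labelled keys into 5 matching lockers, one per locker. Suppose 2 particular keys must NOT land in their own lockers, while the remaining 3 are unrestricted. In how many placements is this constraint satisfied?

78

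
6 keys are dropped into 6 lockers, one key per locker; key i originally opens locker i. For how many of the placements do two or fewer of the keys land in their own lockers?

664

# with exactly i fixed is C(6,i)·!(6-i); sum over i=0..2:
  i=0: C(6,0)·!6 = 1·265 = 265
  i=1: C(6,1)·!5 = 6·44 = 264
  i=2: C(6,2)·!4 = 15·9 = 135
Total = 664.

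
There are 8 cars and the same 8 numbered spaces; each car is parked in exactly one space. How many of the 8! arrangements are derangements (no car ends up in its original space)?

!8 is the nearest integer to 8!/e.
8! = 40320, and 40320/e ≈ 14832.90, so !8 = 14833.

14833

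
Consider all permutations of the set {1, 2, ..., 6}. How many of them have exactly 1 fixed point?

264

Choose which one of the 6 is fixed: C(6,1) = 6.
The remaining 5 must be deranged: !5 = 44.
Total: 6 × 44 = 264.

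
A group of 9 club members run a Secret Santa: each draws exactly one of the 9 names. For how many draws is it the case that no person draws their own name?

133496

The number of derangements of 9 is !9 = Σ_{k=0}^{9} (-1)^k·9!/k!
= 9! - 9!/1! + 9!/2! - 9!/3! + 9!/4! - 9!/5! + 9!/6! - 9!/7! + 9!/8! - 9!/9!
= 362880 - 362880 + 181440 - 60480 + 15120 - 3024 + 504 - 72 + 9 - 1
= 133496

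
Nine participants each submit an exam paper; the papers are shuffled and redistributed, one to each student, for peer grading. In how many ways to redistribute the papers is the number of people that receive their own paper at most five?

362675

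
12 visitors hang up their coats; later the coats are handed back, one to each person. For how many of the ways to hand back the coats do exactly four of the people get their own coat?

7342335

Pick the 4 fixed positions: C(12,4) = 495 ways.
The remaining 8 must be deranged: !8 = 14833.
Total: 495 × 14833 = 7342335.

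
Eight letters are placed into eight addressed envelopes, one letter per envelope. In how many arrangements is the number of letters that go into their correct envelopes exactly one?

14832

Pick the single fixed position: C(8,1) = 8 ways.
The other 7 form a derangement: !7 = 1854.
Total: 8 × 1854 = 14832.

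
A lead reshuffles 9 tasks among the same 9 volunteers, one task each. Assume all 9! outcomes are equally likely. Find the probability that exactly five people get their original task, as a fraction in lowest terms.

1/320

Favorable outcomes: C(9,5)·!4 = 126·9 = 1134.
Total outcomes: 9! = 362880.
Probability = 1134/362880 = 1/320.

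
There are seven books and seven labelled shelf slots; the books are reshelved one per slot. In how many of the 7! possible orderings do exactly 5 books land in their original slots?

21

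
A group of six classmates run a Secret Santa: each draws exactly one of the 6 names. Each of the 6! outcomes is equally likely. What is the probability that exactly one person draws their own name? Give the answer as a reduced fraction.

11/30

Favorable outcomes: C(6,1)·!5 = 6·44 = 264.
Total outcomes: 6! = 720.
Probability = 264/720 = 11/30.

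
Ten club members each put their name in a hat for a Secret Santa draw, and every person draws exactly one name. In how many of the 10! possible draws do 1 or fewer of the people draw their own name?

Sum C(10,i)·!(10-i) for i = 0..1:
  i=0: C(10,0)·!10 = 1·1334961 = 1334961
  i=1: C(10,1)·!9 = 10·133496 = 1334960
Total = 2669921.

2669921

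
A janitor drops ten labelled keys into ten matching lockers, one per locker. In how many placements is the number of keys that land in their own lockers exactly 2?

Pick the 2 fixed positions: C(10,2) = 45 ways.
The other 8 form a derangement: !8 = 14833.
Total: 45 × 14833 = 667485.

667485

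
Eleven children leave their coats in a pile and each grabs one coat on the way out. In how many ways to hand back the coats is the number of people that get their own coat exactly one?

14684571

Pick the single fixed position: C(11,1) = 11 ways.
The other 10 form a derangement: !10 = 1334961.
Total: 11 × 1334961 = 14684571.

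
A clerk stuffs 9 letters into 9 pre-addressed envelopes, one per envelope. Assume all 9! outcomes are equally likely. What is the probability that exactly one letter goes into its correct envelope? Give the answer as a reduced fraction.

2119/5760

Favorable outcomes: C(9,1)·!8 = 9·14833 = 133497.
Total outcomes: 9! = 362880.
Probability = 133497/362880 = 2119/5760.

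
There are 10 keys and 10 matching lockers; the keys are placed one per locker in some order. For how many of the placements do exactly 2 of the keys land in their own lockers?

667485

Pick the 2 fixed positions: C(10,2) = 45 ways.
The other 8 form a derangement: !8 = 14833.
Total: 45 × 14833 = 667485.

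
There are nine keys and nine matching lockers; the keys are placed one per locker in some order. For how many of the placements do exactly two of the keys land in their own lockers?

66744

Pick the 2 fixed positions: C(9,2) = 36 ways.
The other 7 form a derangement: !7 = 1854.
Total: 36 × 1854 = 66744.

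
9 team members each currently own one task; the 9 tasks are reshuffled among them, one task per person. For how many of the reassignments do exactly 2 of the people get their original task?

Pick the 2 fixed positions: C(9,2) = 36 ways.
The other 7 form a derangement: !7 = 1854.
Total: 36 × 1854 = 66744.

66744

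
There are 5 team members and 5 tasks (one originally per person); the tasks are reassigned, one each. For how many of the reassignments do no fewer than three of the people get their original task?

11

Sum C(5,i)·!(5-i) for i = 3..5:
  i=3: C(5,3)·!2 = 10·1 = 10
  i=4: C(5,4)·!1 = 5·0 = 0
  i=5: C(5,5)·!0 = 1·1 = 1
Total = 11.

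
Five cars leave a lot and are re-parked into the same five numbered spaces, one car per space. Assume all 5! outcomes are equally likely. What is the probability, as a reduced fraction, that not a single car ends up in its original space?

Favorable outcomes: !5 = 44.
Total outcomes: 5! = 120.
Probability = 44/120 = 11/30.

11/30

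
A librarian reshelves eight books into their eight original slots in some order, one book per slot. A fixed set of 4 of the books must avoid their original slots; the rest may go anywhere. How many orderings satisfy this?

Inclusion-exclusion on the 4 forbidden self-matches:
Σ_{j=0}^{4} (-1)^j C(4,j)(8-j)!
= C(4,0)·8! - C(4,1)·7! + C(4,2)·6! - C(4,3)·5! + C(4,4)·4!
= 40320 - 20160 + 4320 - 480 + 24
= 24024

24024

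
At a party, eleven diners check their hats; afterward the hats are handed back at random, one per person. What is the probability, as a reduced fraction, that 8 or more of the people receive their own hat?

193/19958400

Favorable outcomes: Σ_{i≥8} C(11,i)·!(11-i) = 165·2 + 55·1 + 11·0 + 1·1 = 386.
Total outcomes: 11! = 39916800.
Probability = 386/39916800 = 193/19958400.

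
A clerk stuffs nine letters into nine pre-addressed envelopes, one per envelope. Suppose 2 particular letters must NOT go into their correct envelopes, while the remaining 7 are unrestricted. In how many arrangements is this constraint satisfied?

287280

Inclusion-exclusion on the 2 forbidden self-matches:
Σ_{j=0}^{2} (-1)^j C(2,j)(9-j)!
= C(2,0)·9! - C(2,1)·8! + C(2,2)·7!
= 362880 - 80640 + 5040
= 287280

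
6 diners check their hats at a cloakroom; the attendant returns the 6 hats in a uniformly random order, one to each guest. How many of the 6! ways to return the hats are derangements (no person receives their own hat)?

The number of derangements of 6 is !6 = Σ_{k=0}^{6} (-1)^k·6!/k!
= 6! - 6!/1! + 6!/2! - 6!/3! + 6!/4! - 6!/5! + 6!/6!
= 720 - 720 + 360 - 120 + 30 - 6 + 1
= 265

265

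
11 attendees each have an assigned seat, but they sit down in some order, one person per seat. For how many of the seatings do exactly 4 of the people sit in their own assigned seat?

611820

Pick the 4 fixed positions: C(11,4) = 330 ways.
The remaining 7 must be deranged: !7 = 1854.
Total: 330 × 1854 = 611820.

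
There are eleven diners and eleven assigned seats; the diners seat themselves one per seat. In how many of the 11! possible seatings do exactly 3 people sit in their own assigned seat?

Choose which 3 of the 11 are fixed: C(11,3) = 165.
The other 8 form a derangement: !8 = 14833.
Total: 165 × 14833 = 2447445.

2447445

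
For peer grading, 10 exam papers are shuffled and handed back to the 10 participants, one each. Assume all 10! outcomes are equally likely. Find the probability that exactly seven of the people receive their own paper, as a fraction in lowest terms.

1/15120

Favorable outcomes: C(10,7)·!3 = 120·2 = 240.
Total outcomes: 10! = 3628800.
Probability = 240/3628800 = 1/15120.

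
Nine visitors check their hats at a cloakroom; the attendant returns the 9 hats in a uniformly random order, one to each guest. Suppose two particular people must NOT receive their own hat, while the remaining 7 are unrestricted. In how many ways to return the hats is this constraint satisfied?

Let A_j be the event that the j-th constrained one is fixed. By inclusion-exclusion over the 2 events:
Σ_{j=0}^{2} (-1)^j C(2,j)(9-j)!
= C(2,0)·9! - C(2,1)·8! + C(2,2)·7!
= 362880 - 80640 + 5040
= 287280

287280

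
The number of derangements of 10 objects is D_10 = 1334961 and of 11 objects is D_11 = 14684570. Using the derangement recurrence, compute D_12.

176214841

D_12 = (12-1)·(D_11 + D_10) = 11·(14684570 + 1334961) = 11·16019531 = 176214841.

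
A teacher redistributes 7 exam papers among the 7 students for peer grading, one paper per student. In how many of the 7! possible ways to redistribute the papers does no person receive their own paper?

Recurrence: !7 = 7·!6 + (-1)^7.
!7 = 7·265 - 1 = 1854

1854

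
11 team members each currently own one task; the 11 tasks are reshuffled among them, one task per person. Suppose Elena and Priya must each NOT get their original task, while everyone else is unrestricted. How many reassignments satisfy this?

Inclusion-exclusion on the 2 forbidden self-matches:
Σ_{j=0}^{2} (-1)^j C(2,j)(11-j)!
= C(2,0)·11! - C(2,1)·10! + C(2,2)·9!
= 39916800 - 7257600 + 362880
= 33022080

33022080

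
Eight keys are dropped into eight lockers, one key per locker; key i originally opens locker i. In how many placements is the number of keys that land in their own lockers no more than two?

37085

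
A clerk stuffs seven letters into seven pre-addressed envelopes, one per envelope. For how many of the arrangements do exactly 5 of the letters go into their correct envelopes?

21

Choose which 5 of the 7 are fixed: C(7,5) = 21.
The remaining 2 must be deranged: !2 = 1.
Total: 21 × 1 = 21.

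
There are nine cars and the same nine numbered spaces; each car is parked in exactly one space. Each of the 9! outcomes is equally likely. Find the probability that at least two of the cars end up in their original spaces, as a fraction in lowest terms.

95887/362880

Favorable outcomes: Σ_{i≥2} C(9,i)·!(9-i) = 36·1854 + 84·265 + 126·44 + 126·9 + 84·2 + 36·1 + 9·0 + 1·1 = 95887.
Total outcomes: 9! = 362880.
Probability = 95887/362880 = 95887/362880.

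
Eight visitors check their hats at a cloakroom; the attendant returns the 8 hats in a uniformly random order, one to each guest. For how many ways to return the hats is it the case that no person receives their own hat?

The subfactorial !8 = [8!/e] (nearest integer).
8! = 40320, and 40320/e ≈ 14832.90, so !8 = 14833.

14833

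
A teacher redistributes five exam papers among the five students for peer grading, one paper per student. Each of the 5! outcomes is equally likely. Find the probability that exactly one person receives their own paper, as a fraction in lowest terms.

3/8

Favorable outcomes: C(5,1)·!4 = 5·9 = 45.
Total outcomes: 5! = 120.
Probability = 45/120 = 3/8.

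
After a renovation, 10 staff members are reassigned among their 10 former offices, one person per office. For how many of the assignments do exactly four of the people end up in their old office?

55650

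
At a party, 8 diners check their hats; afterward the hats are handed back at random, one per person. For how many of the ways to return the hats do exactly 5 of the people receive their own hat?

112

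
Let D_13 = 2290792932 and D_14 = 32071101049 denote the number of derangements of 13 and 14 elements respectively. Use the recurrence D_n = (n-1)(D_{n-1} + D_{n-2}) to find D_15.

D_15 = (15-1)·(D_14 + D_13) = 14·(32071101049 + 2290792932) = 14·34361893981 = 481066515734.

481066515734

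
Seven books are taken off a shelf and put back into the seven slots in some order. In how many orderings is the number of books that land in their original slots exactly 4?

70

Choose which 4 of the 7 are fixed: C(7,4) = 35.
The remaining 3 must be deranged: !3 = 2.
Total: 35 × 2 = 70.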